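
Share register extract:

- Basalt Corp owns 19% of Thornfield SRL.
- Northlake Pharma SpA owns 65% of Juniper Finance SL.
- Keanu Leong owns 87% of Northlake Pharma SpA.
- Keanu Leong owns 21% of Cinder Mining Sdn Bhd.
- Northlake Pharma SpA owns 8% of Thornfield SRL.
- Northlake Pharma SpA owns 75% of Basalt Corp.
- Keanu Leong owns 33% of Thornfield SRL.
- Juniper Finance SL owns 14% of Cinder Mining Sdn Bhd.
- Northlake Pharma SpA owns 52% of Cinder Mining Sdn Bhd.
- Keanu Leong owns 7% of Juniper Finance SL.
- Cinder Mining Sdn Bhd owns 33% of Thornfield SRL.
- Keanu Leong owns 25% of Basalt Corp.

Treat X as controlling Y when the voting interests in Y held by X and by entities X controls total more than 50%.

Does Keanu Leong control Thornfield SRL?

Yes

Keanu holds 87% of Northlake, so Keanu controls Northlake.
Northlake and Keanu together hold 75% + 25% = 100% of Basalt, so Keanu controls Basalt.
Northlake and Keanu together hold 65% + 7% = 72% of Juniper, so Keanu controls Juniper.
Juniper and Keanu and Northlake together hold 14% + 21% + 52% = 87% of Cinder, so Keanu controls Cinder.
Basalt and Cinder and Keanu and Northlake together hold 19% + 33% + 33% + 8% = 93% of Thornfield, so Keanu controls Thornfield.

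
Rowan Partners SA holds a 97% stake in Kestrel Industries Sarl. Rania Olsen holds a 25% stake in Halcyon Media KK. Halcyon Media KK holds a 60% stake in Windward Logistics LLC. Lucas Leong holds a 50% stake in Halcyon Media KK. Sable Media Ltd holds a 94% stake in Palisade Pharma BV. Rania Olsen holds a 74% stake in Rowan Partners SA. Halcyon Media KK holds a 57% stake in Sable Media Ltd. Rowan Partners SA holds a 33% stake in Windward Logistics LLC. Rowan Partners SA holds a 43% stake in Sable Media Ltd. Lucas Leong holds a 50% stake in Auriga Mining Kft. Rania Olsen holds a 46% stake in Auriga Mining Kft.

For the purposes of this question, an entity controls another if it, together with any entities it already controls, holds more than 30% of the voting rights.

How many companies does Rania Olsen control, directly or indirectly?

Rania holds 74% of Rowan, so Rania controls Rowan.
Rowan holds 43% of Sable, so Rania controls Sable.
Rowan holds 33% of Windward, so Rania controls Windward.
Sable holds 94% of Palisade, so Rania controls Palisade.
Rowan holds 97% of Kestrel, so Rania controls Kestrel.
Rania holds 46% of Auriga, so Rania controls Auriga.
No other company's threshold is met.
Rania controls 6 companies.

6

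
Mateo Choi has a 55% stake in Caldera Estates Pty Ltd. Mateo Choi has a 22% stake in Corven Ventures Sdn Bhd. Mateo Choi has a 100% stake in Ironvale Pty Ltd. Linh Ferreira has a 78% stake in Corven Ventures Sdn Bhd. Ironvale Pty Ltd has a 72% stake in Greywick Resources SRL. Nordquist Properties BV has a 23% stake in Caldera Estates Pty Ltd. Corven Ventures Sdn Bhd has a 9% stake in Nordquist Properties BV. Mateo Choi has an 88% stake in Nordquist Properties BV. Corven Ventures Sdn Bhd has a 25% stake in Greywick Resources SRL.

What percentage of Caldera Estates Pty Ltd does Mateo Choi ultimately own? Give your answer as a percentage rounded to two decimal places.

Mateo reaches Caldera along 3 paths.
Direct stake: 55% = 55%.
Via Corven → Nordquist: 22% × 9% × 23% = 0.4554%.
Via Nordquist: 88% × 23% = 20.24%.
Total: 55% + 0.4554% + 20.24% = 75.6954%.
Rounded: 75.70%.

75.70%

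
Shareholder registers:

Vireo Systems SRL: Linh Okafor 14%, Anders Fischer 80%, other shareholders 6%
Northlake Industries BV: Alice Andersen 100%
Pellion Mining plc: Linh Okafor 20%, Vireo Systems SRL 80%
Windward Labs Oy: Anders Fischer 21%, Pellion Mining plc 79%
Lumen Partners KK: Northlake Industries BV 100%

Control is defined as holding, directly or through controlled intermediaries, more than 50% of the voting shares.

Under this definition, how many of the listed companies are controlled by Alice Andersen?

2

Alice holds 100% of Northlake, so Alice controls Northlake.
Northlake holds 100% of Lumen, so Alice controls Lumen.
No other company's threshold is met.
Alice controls 2 companies.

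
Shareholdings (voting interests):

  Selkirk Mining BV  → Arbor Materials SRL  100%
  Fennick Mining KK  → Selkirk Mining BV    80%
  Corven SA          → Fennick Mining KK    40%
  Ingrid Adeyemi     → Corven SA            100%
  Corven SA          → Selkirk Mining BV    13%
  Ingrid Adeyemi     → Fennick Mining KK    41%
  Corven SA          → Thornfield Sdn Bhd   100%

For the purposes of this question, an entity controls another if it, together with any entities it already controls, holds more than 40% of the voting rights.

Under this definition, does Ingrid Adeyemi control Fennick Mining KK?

Ingrid holds 100% of Corven, so Ingrid controls Corven.
Corven and Ingrid together hold 40% + 41% = 81% of Fennick, so Ingrid controls Fennick.

Yes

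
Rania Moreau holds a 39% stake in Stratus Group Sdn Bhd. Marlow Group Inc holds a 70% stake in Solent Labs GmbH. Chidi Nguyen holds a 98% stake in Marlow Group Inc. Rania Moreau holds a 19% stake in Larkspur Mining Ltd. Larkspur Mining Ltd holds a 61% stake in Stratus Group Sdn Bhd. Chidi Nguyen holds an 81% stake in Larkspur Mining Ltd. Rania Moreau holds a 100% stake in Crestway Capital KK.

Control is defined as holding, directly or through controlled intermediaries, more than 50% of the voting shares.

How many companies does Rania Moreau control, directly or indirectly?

1

Rania holds 100% of Crestway, so Rania controls Crestway.
No other company's threshold is met.
Rania controls 1 company.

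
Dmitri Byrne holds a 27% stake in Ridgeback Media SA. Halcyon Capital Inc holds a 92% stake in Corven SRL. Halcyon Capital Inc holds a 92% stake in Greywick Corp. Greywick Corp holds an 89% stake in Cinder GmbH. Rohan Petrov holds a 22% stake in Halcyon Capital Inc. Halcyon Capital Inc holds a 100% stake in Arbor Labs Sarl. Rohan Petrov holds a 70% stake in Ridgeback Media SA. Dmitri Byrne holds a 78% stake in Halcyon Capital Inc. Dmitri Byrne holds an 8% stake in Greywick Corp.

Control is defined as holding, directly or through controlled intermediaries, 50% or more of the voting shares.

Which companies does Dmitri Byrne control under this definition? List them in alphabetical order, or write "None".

Arbor Labs Sarl, Cinder GmbH, Corven SRL, Greywick Corp, Halcyon Capital Inc

Dmitri holds 78% of Halcyon, so Dmitri controls Halcyon.
Dmitri and Halcyon together hold 8% + 92% = 100% of Greywick, so Dmitri controls Greywick.
Greywick holds 89% of Cinder, so Dmitri controls Cinder.
Halcyon holds 100% of Arbor, so Dmitri controls Arbor.
Halcyon holds 92% of Corven, so Dmitri controls Corven.
No other company's threshold is met.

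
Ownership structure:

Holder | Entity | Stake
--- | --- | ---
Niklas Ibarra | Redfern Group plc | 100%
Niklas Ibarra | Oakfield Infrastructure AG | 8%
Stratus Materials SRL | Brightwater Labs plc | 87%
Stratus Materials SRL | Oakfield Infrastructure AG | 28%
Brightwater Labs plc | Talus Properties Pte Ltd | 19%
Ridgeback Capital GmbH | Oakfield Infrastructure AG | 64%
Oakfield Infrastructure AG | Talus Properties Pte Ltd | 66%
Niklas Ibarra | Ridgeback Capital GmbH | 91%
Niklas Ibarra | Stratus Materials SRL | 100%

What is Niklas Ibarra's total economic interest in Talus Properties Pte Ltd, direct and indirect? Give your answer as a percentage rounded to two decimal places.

78.73%

Niklas reaches Talus along 4 paths.
Via Stratus → Oakfield: 100% × 28% × 66% = 18.48%.
Via Ridgeback → Oakfield: 91% × 64% × 66% = 38.4384%.
Via Oakfield: 8% × 66% = 5.28%.
Via Stratus → Brightwater: 100% × 87% × 19% = 16.53%.
Total: 18.48% + 38.4384% + 5.28% + 16.53% = 78.7284%.
Rounded: 78.73%.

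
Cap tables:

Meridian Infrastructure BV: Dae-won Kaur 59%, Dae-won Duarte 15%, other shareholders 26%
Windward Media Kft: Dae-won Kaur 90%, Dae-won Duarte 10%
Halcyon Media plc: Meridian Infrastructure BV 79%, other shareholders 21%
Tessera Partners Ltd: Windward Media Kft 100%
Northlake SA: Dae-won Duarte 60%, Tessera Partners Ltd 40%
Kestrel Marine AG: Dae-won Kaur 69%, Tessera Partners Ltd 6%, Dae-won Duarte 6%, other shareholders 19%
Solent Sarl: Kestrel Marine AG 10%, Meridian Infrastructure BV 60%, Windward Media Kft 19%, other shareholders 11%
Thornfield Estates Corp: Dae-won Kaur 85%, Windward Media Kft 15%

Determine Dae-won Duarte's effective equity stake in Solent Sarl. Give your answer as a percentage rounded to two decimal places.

Dae-won Duarte reaches Solent along 4 paths.
Via Windward → Tessera → Kestrel: 10% × 100% × 6% × 10% = 0.06%.
Via Kestrel: 6% × 10% = 0.6%.
Via Meridian: 15% × 60% = 9%.
Via Windward: 10% × 19% = 1.9%.
Total: 0.06% + 0.6% + 9% + 1.9% = 11.56%.

11.56%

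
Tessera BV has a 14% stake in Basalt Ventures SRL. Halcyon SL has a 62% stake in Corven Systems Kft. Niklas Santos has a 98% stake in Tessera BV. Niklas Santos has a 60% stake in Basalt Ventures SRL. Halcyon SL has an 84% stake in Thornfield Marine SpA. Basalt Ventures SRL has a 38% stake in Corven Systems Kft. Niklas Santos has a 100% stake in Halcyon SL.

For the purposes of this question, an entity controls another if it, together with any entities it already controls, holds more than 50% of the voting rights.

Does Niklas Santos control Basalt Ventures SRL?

Yes

Niklas holds 98% of Tessera, so Niklas controls Tessera.
Tessera and Niklas together hold 14% + 60% = 74% of Basalt, so Niklas controls Basalt.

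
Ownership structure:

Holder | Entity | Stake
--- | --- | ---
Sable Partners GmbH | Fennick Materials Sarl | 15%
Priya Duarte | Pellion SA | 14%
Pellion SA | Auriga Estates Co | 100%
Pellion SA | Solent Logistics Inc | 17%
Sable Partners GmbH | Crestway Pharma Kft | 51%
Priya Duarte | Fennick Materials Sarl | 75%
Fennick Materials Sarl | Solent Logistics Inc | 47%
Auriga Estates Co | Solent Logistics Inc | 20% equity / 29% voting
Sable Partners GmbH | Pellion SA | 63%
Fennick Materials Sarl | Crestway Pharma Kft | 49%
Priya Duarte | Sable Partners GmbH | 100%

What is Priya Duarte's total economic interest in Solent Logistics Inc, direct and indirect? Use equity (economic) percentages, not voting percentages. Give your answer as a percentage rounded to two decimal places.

Priya reaches Solent along 6 paths.
Via Sable → Pellion: 100% × 63% × 17% = 10.71%.
Via Pellion: 14% × 17% = 2.38%.
Via Sable → Pellion → Auriga: 100% × 63% × 100% × 20% = 12.6%.
Via Pellion → Auriga: 14% × 100% × 20% = 2.8%.
Via Sable → Fennick: 100% × 15% × 47% = 7.05%.
Via Fennick: 75% × 47% = 35.25%.
Total: 10.71% + 2.38% + 12.6% + 2.8% + 7.05% + 35.25% = 70.79%.

70.79%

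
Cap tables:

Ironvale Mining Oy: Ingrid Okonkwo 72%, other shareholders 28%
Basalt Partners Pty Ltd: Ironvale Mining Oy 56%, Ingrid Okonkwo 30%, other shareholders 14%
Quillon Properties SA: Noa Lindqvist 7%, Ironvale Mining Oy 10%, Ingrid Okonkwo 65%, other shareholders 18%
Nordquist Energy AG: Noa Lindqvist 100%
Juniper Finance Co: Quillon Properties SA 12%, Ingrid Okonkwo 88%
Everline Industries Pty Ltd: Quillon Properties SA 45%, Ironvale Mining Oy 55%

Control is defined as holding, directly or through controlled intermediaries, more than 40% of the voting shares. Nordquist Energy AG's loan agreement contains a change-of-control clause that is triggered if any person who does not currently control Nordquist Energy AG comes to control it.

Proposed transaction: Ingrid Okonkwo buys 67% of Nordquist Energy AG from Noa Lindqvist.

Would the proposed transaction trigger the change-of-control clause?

The purchase adds only to Ingrid's holdings (Noa's stake shrinks), so Ingrid is the only person who could newly come to control Nordquist.
Ingrid holds 72% of Ironvale, so Ingrid controls Ironvale.
Ironvale and Ingrid together hold 56% + 30% = 86% of Basalt, so Ingrid controls Basalt.
Ironvale and Ingrid together hold 10% + 65% = 75% of Quillon, so Ingrid controls Quillon.
Quillon and Ingrid together hold 12% + 88% = 100% of Juniper, so Ingrid controls Juniper.
Quillon and Ironvale together hold 45% + 55% = 100% of Everline, so Ingrid controls Everline.
Neither Ingrid nor any entity Ingrid controls holds any voting interest in Nordquist.
So before the transaction, Ingrid does not control Nordquist.
After the purchase, Ingrid holds 67% of Nordquist directly, and Noa's stake falls to 33%.
Ingrid holds 67% of Nordquist, so Ingrid controls Nordquist.
Ingrid did not control Nordquist before and does after, so the clause is triggered.

Yes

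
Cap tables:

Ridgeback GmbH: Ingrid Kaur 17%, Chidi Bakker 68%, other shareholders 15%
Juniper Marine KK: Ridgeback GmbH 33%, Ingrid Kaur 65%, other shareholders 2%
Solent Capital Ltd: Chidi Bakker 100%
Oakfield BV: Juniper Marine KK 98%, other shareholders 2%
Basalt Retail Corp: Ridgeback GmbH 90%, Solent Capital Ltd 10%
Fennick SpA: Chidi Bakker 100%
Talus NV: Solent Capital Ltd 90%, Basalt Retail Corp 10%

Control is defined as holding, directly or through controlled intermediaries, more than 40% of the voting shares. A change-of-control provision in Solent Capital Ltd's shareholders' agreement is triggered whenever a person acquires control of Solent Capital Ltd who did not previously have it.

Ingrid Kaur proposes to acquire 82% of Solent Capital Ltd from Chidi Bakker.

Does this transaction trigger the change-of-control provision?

Yes

The purchase adds only to Ingrid's holdings (Chidi's stake shrinks), so Ingrid is the only person who could newly come to control Solent.
Ingrid holds 65% of Juniper, so Ingrid controls Juniper.
Juniper holds 98% of Oakfield, so Ingrid controls Oakfield.
Neither Ingrid nor any entity Ingrid controls holds any voting interest in Solent.
So before the transaction, Ingrid does not control Solent.
After the purchase, Ingrid holds 82% of Solent directly, and Chidi's stake falls to 18%.
Ingrid holds 82% of Solent, so Ingrid controls Solent.
Ingrid did not control Solent before and does after, so the clause is triggered.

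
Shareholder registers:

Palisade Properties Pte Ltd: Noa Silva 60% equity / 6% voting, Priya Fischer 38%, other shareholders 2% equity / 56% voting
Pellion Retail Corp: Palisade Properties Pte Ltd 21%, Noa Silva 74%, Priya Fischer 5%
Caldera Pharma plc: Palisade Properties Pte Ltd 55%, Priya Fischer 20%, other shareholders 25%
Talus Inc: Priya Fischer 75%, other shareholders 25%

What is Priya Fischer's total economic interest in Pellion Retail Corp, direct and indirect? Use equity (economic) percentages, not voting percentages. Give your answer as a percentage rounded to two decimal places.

Priya reaches Pellion along 2 paths.
Via Palisade: 38% × 21% = 7.98%.
Direct stake: 5% = 5%.
Total: 7.98% + 5% = 12.98%.

12.98%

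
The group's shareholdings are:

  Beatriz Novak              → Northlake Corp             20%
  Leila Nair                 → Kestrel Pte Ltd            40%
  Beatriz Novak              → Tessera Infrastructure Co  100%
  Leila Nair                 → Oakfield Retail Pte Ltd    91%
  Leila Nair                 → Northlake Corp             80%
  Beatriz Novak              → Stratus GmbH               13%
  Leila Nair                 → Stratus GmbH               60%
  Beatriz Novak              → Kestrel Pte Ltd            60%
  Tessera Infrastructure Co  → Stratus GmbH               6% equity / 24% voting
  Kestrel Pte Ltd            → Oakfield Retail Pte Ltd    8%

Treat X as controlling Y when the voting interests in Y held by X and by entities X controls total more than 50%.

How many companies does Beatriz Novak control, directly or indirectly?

Beatriz holds 60% of Kestrel, so Beatriz controls Kestrel.
Beatriz holds 100% of Tessera, so Beatriz controls Tessera.
No other company's threshold is met.
Beatriz controls 2 companies.

2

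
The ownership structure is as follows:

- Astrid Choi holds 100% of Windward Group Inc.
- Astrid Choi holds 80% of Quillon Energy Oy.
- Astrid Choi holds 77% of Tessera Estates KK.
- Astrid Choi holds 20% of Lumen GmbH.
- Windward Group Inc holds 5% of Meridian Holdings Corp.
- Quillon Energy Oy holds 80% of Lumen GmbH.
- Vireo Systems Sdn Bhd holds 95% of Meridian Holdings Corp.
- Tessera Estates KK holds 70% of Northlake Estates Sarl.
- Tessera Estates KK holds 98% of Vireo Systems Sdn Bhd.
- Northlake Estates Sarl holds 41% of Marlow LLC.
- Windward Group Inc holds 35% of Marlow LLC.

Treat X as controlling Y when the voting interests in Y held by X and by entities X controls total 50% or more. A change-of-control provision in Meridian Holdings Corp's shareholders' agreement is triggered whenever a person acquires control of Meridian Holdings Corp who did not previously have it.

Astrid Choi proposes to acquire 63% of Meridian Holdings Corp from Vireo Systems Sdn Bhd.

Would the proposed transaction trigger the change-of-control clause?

The purchase adds only to Astrid's holdings (Vireo's stake shrinks), so Astrid is the only person who could newly come to control Meridian.
Astrid holds 77% of Tessera, so Astrid controls Tessera.
Tessera holds 98% of Vireo, so Astrid controls Vireo.
Astrid holds 100% of Windward, so Astrid controls Windward.
Windward and Vireo together hold 5% + 95% = 100% of Meridian, so Astrid controls Meridian.
So Astrid already controls Meridian before the transaction.
After the purchase, Astrid holds 63% of Meridian directly, and Vireo's stake falls to 32%.
Astrid controlled Meridian already, so this is not a new person acquiring control; every other person's position is unchanged or reduced.
No new person acquires control, so the clause is not triggered.

No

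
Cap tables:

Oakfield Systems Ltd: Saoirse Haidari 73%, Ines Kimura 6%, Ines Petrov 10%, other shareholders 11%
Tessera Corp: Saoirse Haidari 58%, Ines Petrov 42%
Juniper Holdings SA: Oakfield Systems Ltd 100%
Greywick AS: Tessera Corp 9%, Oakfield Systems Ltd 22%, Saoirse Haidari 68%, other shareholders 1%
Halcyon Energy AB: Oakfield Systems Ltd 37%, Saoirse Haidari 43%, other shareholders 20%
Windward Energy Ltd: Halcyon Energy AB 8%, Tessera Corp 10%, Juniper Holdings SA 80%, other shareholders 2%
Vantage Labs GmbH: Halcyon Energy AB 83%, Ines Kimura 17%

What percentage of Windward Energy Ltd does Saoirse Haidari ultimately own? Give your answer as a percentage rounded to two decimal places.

69.80%

Saoirse reaches Windward along 4 paths.
Via Oakfield → Halcyon: 73% × 37% × 8% = 2.1608%.
Via Halcyon: 43% × 8% = 3.44%.
Via Tessera: 58% × 10% = 5.8%.
Via Oakfield → Juniper: 73% × 100% × 80% = 58.4%.
Total: 2.1608% + 3.44% + 5.8% + 58.4% = 69.8008%.
Rounded: 69.80%.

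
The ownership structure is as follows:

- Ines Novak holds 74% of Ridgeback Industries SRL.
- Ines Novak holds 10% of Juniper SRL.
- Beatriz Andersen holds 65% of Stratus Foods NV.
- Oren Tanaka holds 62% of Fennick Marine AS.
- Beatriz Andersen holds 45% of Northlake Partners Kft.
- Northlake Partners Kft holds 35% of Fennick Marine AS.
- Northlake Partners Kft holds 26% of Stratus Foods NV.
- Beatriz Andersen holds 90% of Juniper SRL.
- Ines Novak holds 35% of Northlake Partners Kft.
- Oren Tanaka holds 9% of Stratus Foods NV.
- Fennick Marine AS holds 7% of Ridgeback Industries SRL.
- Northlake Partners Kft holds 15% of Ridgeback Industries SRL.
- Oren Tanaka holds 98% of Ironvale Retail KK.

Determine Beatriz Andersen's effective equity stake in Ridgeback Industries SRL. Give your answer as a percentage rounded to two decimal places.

Beatriz reaches Ridgeback along 2 paths.
Via Northlake → Fennick: 45% × 35% × 7% = 1.1025%.
Via Northlake: 45% × 15% = 6.75%.
Total: 1.1025% + 6.75% = 7.8525%.
Rounded: 7.85%.

7.85%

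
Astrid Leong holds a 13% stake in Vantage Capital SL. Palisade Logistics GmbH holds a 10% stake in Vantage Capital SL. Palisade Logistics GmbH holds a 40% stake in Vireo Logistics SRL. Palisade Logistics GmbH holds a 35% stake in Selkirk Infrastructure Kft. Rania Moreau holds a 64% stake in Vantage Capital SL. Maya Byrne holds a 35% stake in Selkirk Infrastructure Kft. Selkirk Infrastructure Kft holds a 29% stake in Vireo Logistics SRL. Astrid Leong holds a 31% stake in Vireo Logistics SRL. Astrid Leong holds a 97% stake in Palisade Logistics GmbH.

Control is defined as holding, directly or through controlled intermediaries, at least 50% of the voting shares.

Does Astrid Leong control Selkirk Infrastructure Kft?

Astrid holds 97% of Palisade, so Astrid controls Palisade.
Astrid and Palisade together hold 31% + 40% = 71% of Vireo, so Astrid controls Vireo.
In Selkirk, Astrid's side holds only 35%, not ≥ 50%.
So Astrid does not control Selkirk.

No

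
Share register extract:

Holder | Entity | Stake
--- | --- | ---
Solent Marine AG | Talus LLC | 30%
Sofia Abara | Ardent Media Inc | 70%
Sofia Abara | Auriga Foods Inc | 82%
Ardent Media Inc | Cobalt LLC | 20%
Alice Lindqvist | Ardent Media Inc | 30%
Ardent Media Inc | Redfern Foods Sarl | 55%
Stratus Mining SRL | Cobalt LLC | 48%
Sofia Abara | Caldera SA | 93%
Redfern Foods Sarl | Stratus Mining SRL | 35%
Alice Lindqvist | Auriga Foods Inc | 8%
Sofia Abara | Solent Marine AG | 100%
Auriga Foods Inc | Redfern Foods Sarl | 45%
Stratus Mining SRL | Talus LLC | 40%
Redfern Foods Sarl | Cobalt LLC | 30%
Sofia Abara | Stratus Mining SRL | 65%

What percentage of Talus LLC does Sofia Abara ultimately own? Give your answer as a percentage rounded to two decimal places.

Sofia reaches Talus along 4 paths.
Via Solent: 100% × 30% = 30%.
Via Ardent → Redfern → Stratus: 70% × 55% × 35% × 40% = 5.39%.
Via Auriga → Redfern → Stratus: 82% × 45% × 35% × 40% = 5.166%.
Via Stratus: 65% × 40% = 26%.
Total: 30% + 5.39% + 5.166% + 26% = 66.556%.
Rounded: 66.56%.

66.56%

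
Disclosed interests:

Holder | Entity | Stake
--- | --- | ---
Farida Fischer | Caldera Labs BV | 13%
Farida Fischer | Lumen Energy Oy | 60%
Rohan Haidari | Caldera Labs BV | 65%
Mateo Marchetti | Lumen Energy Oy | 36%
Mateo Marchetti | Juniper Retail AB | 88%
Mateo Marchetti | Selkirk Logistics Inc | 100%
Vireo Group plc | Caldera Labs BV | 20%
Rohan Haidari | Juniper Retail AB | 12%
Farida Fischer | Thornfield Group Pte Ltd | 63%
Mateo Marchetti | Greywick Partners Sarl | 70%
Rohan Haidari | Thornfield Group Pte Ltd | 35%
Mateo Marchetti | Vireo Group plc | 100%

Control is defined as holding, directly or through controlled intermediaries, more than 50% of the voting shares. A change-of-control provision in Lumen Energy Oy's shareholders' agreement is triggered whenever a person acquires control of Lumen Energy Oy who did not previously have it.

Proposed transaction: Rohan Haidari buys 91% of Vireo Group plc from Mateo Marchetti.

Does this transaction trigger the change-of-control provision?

No

The purchase adds only to Rohan's holdings (Mateo's stake shrinks), so Rohan is the only person who could newly come to control Lumen.
Rohan holds 65% of Caldera, so Rohan controls Caldera.
Neither Rohan nor any entity Rohan controls holds any voting interest in Lumen.
So before the transaction, Rohan does not control Lumen.
After the purchase, Rohan holds 91% of Vireo directly, and Mateo's stake falls to 9%.
Rohan holds 91% of Vireo, so Rohan controls Vireo.
Rohan and Vireo together hold 65% + 20% = 85% of Caldera, so Rohan controls Caldera.
After the transaction, neither Rohan nor any entity Rohan controls holds a voting interest in Lumen, so Rohan still does not control it.
No new person acquires control, so the clause is not triggered.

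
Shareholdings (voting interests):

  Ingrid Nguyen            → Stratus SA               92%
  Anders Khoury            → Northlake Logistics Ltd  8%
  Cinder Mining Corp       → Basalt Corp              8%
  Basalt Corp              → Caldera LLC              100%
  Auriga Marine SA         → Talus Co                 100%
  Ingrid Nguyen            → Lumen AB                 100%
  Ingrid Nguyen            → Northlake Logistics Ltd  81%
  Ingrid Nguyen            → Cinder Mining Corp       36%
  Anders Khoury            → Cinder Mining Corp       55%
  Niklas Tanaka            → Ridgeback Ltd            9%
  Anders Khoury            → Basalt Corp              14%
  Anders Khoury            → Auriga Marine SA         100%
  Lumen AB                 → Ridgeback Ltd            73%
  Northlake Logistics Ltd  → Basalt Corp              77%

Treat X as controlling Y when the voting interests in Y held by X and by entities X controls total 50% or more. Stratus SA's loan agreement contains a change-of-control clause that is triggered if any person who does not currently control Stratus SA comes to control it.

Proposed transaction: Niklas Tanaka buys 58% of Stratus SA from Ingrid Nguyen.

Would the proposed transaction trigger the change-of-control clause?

Yes

The purchase adds only to Niklas's holdings (Ingrid's stake shrinks), so Niklas is the only person who could newly come to control Stratus.
Niklas's largest direct stake is 9% in Ridgeback, which does not meet the threshold, so Niklas controls no company.
Neither Niklas nor any entity Niklas controls holds any voting interest in Stratus.
So before the transaction, Niklas does not control Stratus.
After the purchase, Niklas holds 58% of Stratus directly, and Ingrid's stake falls to 34%.
Niklas holds 58% of Stratus, so Niklas controls Stratus.
Niklas did not control Stratus before and does after, so the clause is triggered.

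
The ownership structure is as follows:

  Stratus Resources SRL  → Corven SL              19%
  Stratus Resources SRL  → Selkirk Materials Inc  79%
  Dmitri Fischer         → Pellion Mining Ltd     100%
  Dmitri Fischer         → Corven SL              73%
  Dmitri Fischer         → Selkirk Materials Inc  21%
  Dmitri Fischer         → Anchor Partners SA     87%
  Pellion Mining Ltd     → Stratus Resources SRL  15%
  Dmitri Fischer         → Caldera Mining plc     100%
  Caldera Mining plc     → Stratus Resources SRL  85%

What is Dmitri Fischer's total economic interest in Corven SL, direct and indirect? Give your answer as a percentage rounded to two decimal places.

92.00%

Dmitri reaches Corven along 3 paths.
Direct stake: 73% = 73%.
Via Pellion → Stratus: 100% × 15% × 19% = 2.85%.
Via Caldera → Stratus: 100% × 85% × 19% = 16.15%.
Total: 73% + 2.85% + 16.15% = 92%.
Rounded: 92.00%.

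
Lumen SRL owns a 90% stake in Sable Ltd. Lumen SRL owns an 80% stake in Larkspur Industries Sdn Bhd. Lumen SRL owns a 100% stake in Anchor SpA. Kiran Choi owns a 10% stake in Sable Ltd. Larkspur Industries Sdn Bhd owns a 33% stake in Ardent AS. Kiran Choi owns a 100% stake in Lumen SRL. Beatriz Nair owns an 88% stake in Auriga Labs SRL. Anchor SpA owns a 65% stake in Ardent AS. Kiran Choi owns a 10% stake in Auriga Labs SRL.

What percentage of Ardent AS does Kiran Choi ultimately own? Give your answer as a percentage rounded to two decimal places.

91.40%

Kiran reaches Ardent along 2 paths.
Via Lumen → Anchor: 100% × 100% × 65% = 65%.
Via Lumen → Larkspur: 100% × 80% × 33% = 26.4%.
Total: 65% + 26.4% = 91.4%.
Rounded: 91.40%.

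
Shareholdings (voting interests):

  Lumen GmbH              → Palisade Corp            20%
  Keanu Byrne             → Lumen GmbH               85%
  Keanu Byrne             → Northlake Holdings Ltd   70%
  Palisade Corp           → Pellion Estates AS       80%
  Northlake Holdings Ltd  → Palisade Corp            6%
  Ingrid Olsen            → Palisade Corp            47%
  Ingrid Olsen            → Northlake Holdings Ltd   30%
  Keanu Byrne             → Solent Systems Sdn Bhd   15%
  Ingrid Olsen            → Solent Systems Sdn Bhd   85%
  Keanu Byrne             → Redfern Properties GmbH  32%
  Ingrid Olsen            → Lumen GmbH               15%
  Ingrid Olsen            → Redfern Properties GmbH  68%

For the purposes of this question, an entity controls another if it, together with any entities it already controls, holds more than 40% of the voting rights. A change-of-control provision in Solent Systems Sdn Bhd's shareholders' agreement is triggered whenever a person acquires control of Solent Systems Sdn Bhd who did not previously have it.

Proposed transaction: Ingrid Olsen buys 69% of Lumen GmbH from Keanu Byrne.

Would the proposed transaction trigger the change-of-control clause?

No

The purchase adds only to Ingrid's holdings (Keanu's stake shrinks), so Ingrid is the only person who could newly come to control Solent.
Ingrid holds 85% of Solent, so Ingrid controls Solent.
So Ingrid already controls Solent before the transaction.
After the purchase, Ingrid's direct stake in Lumen rises to 15% + 69% = 84%, and Keanu's stake falls to 16%.
Ingrid controlled Solent already, so this is not a new person acquiring control; every other person's position is unchanged or reduced.
No new person acquires control, so the clause is not triggered.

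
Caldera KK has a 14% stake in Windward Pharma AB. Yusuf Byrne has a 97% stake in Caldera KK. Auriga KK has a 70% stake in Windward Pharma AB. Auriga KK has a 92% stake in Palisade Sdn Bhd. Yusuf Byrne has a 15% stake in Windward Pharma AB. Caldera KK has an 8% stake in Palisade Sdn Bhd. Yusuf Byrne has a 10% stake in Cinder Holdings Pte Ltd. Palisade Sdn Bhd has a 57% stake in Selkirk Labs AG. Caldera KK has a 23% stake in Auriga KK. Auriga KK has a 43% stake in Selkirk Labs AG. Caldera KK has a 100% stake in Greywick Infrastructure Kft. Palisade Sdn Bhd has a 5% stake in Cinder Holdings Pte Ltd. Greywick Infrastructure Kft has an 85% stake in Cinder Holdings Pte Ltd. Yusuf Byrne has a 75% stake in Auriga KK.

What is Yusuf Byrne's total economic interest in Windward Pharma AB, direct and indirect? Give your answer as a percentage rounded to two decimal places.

96.70%

Yusuf reaches Windward along 4 paths.
Via Caldera: 97% × 14% = 13.58%.
Direct stake: 15% = 15%.
Via Caldera → Auriga: 97% × 23% × 70% = 15.617%.
Via Auriga: 75% × 70% = 52.5%.
Total: 13.58% + 15% + 15.617% + 52.5% = 96.697%.
Rounded: 96.70%.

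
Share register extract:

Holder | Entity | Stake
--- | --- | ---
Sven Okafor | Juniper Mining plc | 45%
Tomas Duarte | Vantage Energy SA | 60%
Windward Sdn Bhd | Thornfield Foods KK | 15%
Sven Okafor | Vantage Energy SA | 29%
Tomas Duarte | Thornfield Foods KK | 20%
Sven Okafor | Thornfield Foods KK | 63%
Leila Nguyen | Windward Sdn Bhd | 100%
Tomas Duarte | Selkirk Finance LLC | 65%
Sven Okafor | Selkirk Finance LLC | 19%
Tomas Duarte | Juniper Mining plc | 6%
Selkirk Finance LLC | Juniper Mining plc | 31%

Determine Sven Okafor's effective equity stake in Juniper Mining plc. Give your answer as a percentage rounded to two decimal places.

50.89%

Sven reaches Juniper along 2 paths.
Direct stake: 45% = 45%.
Via Selkirk: 19% × 31% = 5.89%.
Total: 45% + 5.89% = 50.89%.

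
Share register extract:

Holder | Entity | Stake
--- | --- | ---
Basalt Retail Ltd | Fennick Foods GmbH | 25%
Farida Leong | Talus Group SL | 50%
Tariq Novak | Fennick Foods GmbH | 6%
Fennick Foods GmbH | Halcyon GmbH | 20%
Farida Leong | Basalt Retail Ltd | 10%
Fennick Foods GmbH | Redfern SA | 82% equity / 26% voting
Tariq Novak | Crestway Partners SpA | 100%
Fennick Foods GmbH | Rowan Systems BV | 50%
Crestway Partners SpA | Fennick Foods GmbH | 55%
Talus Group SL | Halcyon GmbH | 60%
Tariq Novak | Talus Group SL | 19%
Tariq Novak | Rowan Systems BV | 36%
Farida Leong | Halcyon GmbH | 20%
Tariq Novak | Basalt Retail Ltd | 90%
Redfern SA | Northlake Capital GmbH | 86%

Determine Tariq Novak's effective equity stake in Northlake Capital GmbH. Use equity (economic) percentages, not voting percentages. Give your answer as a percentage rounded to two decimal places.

Tariq reaches Northlake along 3 paths.
Via Crestway → Fennick → Redfern: 100% × 55% × 82% × 86% = 38.786%.
Via Basalt → Fennick → Redfern: 90% × 25% × 82% × 86% = 15.867%.
Via Fennick → Redfern: 6% × 82% × 86% = 4.2312%.
Total: 38.786% + 15.867% + 4.2312% = 58.8842%.
Rounded: 58.88%.

58.88%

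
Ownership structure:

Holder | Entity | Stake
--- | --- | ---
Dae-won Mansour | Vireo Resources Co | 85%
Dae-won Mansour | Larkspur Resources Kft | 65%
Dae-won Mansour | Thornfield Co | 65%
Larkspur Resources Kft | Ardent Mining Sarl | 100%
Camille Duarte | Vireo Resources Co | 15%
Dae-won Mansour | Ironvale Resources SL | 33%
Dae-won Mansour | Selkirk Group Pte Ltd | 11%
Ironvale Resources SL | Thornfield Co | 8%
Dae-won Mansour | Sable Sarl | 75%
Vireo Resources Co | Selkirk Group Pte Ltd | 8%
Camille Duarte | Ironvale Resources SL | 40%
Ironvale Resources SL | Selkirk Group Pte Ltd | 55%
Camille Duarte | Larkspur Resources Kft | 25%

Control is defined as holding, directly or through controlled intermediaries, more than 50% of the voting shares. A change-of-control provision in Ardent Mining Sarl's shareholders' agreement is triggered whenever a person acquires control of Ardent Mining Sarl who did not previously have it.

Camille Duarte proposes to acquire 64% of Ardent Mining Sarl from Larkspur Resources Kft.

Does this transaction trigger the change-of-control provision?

Yes

The purchase adds only to Camille's holdings (Larkspur's stake shrinks), so Camille is the only person who could newly come to control Ardent.
Camille's largest direct stake is 40% in Ironvale, which does not meet the threshold, so Camille controls no company.
Neither Camille nor any entity Camille controls holds any voting interest in Ardent.
So before the transaction, Camille does not control Ardent.
After the purchase, Camille holds 64% of Ardent directly, and Larkspur's stake falls to 36%.
Camille holds 64% of Ardent, so Camille controls Ardent.
Camille did not control Ardent before and does after, so the clause is triggered.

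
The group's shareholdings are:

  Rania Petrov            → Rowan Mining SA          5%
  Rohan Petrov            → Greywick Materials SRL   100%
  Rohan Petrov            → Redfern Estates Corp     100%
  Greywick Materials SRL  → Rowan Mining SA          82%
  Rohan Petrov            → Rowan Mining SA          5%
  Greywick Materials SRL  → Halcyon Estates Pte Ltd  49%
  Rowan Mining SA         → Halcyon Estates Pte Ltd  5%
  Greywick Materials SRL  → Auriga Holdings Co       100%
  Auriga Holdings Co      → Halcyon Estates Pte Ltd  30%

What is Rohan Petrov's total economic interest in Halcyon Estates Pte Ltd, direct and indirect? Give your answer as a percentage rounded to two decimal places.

Rohan reaches Halcyon along 4 paths.
Via Greywick → Rowan: 100% × 82% × 5% = 4.1%.
Via Rowan: 5% × 5% = 0.25%.
Via Greywick → Auriga: 100% × 100% × 30% = 30%.
Via Greywick: 100% × 49% = 49%.
Total: 4.1% + 0.25% + 30% + 49% = 83.35%.

83.35%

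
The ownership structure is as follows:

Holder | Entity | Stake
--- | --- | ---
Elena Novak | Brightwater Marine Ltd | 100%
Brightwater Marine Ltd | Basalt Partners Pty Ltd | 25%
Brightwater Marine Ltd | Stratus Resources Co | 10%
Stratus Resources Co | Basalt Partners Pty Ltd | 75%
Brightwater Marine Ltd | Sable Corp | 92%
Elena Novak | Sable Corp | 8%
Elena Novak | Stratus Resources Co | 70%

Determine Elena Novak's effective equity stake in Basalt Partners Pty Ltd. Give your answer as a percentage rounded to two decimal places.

85.00%

Elena reaches Basalt along 3 paths.
Via Stratus: 70% × 75% = 52.5%.
Via Brightwater → Stratus: 100% × 10% × 75% = 7.5%.
Via Brightwater: 100% × 25% = 25%.
Total: 52.5% + 7.5% + 25% = 85%.
Rounded: 85.00%.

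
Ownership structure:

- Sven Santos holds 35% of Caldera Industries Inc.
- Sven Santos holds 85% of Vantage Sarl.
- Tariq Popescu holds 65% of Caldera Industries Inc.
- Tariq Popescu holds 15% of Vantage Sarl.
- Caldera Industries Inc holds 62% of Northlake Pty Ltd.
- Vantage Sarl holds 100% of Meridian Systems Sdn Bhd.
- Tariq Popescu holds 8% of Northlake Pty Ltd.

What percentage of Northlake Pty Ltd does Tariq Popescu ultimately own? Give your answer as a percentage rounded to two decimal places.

48.30%

Tariq reaches Northlake along 2 paths.
Direct stake: 8% = 8%.
Via Caldera: 65% × 62% = 40.3%.
Total: 8% + 40.3% = 48.3%.
Rounded: 48.30%.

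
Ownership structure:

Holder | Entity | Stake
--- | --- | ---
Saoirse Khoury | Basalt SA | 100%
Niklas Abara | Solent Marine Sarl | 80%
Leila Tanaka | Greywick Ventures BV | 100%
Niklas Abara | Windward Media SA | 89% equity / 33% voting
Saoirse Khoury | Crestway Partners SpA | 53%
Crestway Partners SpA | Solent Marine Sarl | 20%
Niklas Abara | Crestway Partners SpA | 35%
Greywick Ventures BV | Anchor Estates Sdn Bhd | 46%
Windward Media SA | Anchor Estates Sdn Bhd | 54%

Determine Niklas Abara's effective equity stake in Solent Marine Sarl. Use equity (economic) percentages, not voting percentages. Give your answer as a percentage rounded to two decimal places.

87.00%

Niklas reaches Solent along 2 paths.
Direct stake: 80% = 80%.
Via Crestway: 35% × 20% = 7%.
Total: 80% + 7% = 87%.
Rounded: 87.00%.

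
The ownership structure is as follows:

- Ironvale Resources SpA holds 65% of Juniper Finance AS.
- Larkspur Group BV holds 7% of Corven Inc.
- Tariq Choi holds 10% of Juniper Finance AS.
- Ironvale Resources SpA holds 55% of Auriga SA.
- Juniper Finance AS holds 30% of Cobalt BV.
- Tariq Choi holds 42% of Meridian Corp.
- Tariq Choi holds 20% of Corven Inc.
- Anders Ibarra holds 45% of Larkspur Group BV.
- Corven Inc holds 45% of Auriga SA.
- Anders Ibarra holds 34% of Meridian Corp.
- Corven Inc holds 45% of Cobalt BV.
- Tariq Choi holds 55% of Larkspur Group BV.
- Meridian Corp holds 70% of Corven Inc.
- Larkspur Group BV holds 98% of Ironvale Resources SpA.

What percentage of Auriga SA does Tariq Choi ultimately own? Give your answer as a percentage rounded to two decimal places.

53.61%

Tariq reaches Auriga along 4 paths.
Via Larkspur → Ironvale: 55% × 98% × 55% = 29.645%.
Via Meridian → Corven: 42% × 70% × 45% = 13.23%.
Via Corven: 20% × 45% = 9%.
Via Larkspur → Corven: 55% × 7% × 45% = 1.7325%.
Total: 29.645% + 13.23% + 9% + 1.7325% = 53.6075%.
Rounded: 53.61%.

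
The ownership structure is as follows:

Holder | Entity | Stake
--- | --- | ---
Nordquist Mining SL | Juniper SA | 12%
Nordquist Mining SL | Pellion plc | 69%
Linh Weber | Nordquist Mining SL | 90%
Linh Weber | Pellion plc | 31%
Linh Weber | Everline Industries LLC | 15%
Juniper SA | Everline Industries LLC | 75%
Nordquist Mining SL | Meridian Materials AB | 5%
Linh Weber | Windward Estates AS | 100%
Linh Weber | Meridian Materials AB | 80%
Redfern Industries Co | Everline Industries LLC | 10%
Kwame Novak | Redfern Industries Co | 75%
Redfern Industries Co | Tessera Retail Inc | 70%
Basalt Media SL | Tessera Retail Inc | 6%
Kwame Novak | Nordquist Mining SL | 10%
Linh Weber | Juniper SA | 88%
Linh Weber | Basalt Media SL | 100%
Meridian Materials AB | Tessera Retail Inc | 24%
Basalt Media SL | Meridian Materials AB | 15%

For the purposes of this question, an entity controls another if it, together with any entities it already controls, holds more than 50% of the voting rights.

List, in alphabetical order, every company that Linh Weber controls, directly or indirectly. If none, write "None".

Basalt Media SL, Everline Industries LLC, Juniper SA, Meridian Materials AB, Nordquist Mining SL, Pellion plc, Windward Estates AS

Linh holds 100% of Basalt, so Linh controls Basalt.
Linh holds 90% of Nordquist, so Linh controls Nordquist.
Basalt and Linh and Nordquist together hold 15% + 80% + 5% = 100% of Meridian, so Linh controls Meridian.
Linh and Nordquist together hold 88% + 12% = 100% of Juniper, so Linh controls Juniper.
Linh holds 100% of Windward, so Linh controls Windward.
Linh and Nordquist together hold 31% + 69% = 100% of Pellion, so Linh controls Pellion.
Juniper and Linh together hold 75% + 15% = 90% of Everline, so Linh controls Everline.
No other company's threshold is met.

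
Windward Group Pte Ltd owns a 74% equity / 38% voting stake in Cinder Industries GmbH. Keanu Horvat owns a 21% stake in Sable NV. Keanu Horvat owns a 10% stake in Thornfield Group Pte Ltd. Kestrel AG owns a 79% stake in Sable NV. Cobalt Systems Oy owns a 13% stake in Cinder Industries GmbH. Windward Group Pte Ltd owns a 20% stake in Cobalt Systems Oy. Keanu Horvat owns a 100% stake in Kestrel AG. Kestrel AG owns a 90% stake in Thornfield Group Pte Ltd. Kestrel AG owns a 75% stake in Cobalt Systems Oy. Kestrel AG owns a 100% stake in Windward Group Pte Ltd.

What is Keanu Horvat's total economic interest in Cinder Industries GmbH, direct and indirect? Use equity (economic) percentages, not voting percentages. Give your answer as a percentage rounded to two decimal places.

Keanu reaches Cinder along 3 paths.
Via Kestrel → Windward: 100% × 100% × 74% = 74%.
Via Kestrel → Cobalt: 100% × 75% × 13% = 9.75%.
Via Kestrel → Windward → Cobalt: 100% × 100% × 20% × 13% = 2.6%.
Total: 74% + 9.75% + 2.6% = 86.35%.

86.35%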